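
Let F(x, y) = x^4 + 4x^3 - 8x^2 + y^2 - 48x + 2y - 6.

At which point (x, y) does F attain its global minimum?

F(x,y) separates as P(x) + Q(y) − 6, so its minimum is min P + min Q − 6.
P'(x) = 4(x - 2)(x + 2)(x + 3) vanishes at x ∈ {-3, -2, 2}; Q'(y) = 2y + 2 vanishes at y ∈ {-1}.
Local minima of P (where P''>0): P(-3)=45, P(2)=-80. Local minima of Q: Q(-1)=-1.
So the global minimum of F is P(2) + Q(-1) − 6 = -80 − 1 − 6 = -87, attained at (2, -1).

(2, -1)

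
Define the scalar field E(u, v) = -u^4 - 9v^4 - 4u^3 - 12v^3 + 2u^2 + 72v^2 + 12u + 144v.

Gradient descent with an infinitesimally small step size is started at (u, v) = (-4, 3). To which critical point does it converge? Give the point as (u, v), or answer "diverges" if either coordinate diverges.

diverges

E is separable, so gradient descent decouples: u follows -∂E/∂u, v follows -∂E/∂v.
∂E/∂u = -4(u - 1)(u + 1)(u + 3); at u=-4 this is 60, so u decreases.
∂E/∂v = -36(v - 2)(v + 1)(v + 2); at v=3 this is -720, so v increases.
The u-coordinate has no critical point in that direction and runs off to infinity.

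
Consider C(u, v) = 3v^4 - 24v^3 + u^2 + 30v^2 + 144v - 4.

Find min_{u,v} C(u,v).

-91

C(u,v) separates as P(u) + Q(v) − 4, so its minimum is min P + min Q − 4.
P'(u) = 2u vanishes at u ∈ {0}; Q'(v) = 12(v - 4)(v - 3)(v + 1) vanishes at v ∈ {-1, 3, 4}.
Local minima of P (where P''>0): P(0)=0. Local minima of Q: Q(-1)=-87, Q(4)=288.
So the global minimum of C is P(0) + Q(-1) − 4 = 0 − 87 − 4 = -91, attained at (0, -1).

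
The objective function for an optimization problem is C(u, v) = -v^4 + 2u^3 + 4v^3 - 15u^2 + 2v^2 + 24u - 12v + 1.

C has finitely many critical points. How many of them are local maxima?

C separates as a function of u plus a function of v, so ∇C=0 decouples.
∂C/∂u = 6(u - 4)(u - 1) = 0 at u ∈ {1, 4}; ∂C/∂v = -4(v - 3)(v - 1)(v + 1) = 0 at v ∈ {-1, 1, 3}.
The Hessian is diagonal: diag(C_uu, C_vv). Second derivatives: C_uu(1)=-18, C_uu(4)=18; C_vv(-1)=-32, C_vv(1)=16, C_vv(3)=-32.
Local maxima occur where both diagonal entries negative: (1, -1), (1, 3). Count: 2.

2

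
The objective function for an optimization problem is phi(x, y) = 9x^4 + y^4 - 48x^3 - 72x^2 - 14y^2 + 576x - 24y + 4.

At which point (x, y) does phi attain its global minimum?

(-2, 3)

phi(x,y) separates as P(x) + Q(y) + 4, so its minimum is min P + min Q + 4.
P'(x) = 36(x - 4)(x - 2)(x + 2) vanishes at x ∈ {-2, 2, 4}; Q'(y) = 4(y - 3)(y + 1)(y + 2) vanishes at y ∈ {-2, -1, 3}.
Local minima of P (where P''>0): P(-2)=-912, P(4)=384. Local minima of Q: Q(-2)=8, Q(3)=-117.
So the global minimum of phi is P(-2) + Q(3) + 4 = -912 − 117 + 4 = -1025, attained at (-2, 3).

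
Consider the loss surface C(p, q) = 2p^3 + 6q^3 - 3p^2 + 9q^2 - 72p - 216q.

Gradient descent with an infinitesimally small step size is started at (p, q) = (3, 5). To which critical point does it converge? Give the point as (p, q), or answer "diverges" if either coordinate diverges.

C is separable, so gradient descent decouples: p follows -∂C/∂p, q follows -∂C/∂q.
∂C/∂p = 6(p - 4)(p + 3); at p=3 this is -36, so p increases.
∂C/∂q = 18(q - 3)(q + 4); at q=5 this is 324, so q decreases.
p converges to its nearest critical value 4 (a local min of the p-part); q converges to 3. The iterate converges to (4, 3).

(4, 3)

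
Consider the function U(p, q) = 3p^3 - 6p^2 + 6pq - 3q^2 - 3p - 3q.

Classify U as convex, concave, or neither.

neither

The term 3p^3 is cubic, so the Hessian is not constant.
∂²U/∂p² = 18p - 12, which takes both signs as p varies (negative for sufficiently negative p). A diagonal entry of the Hessian changing sign means the Hessian is neither positive- nor negative-semidefinite on all of R^2.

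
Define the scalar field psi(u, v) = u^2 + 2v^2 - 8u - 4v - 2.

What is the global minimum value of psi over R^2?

psi(u,v) separates as P(u) + Q(v) − 2, so its minimum is min P + min Q − 2.
P'(u) = 2u - 8 vanishes at u ∈ {4}; Q'(v) = 4v - 4 vanishes at v ∈ {1}.
Local minima of P (where P''>0): P(4)=-16. Local minima of Q: Q(1)=-2.
So the global minimum of psi is P(4) + Q(1) − 2 = -16 − 2 − 2 = -20, attained at (4, 1).

-20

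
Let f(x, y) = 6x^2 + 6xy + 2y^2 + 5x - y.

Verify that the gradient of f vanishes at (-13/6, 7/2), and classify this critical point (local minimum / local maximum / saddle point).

∇f = (12x + 6y + 5, 6x + 4y - 1); substituting (-13/6, 7/2) gives ∇f = (0, 0), so (-13/6, 7/2) is indeed a critical point.
The Hessian of f is constant: H = [[12, 6], [6, 4]].
det(H) = 12·4 − 6² = 12.
det(H) > 0 and tr(H) = 16 > 0, so H is positive definite and the point is a local minimum.

local minimum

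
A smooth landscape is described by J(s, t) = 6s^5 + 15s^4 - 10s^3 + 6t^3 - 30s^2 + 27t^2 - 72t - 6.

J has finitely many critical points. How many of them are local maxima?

2

J separates as a function of s plus a function of t, so ∇J=0 decouples.
∂J/∂s = 30s(s - 1)(s + 1)(s + 2) = 0 at s ∈ {-2, -1, 0, 1}; ∂J/∂t = 18(t - 1)(t + 4) = 0 at t ∈ {-4, 1}.
The Hessian is diagonal: diag(J_ss, J_tt). Second derivatives: J_ss(-2)=-180, J_ss(-1)=60, J_ss(0)=-60, J_ss(1)=180; J_tt(-4)=-90, J_tt(1)=90.
Local maxima occur where both diagonal entries negative: (-2, -4), (0, -4). Count: 2.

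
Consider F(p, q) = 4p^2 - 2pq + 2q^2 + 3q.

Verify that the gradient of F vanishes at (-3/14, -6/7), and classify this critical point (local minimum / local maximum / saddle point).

∇F = (8p - 2q, -2p + 4q + 3); substituting (-3/14, -6/7) gives ∇F = (0, 0), so (-3/14, -6/7) is indeed a critical point.
The Hessian of F is constant: H = [[8, -2], [-2, 4]].
det(H) = 8·4 − (-2)² = 28.
det(H) > 0 and tr(H) = 12 > 0, so H is positive definite and the point is a local minimum.

local minimum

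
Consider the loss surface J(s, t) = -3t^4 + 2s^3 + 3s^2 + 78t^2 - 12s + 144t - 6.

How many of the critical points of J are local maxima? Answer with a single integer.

2

J separates as a function of s plus a function of t, so ∇J=0 decouples.
∂J/∂s = 6(s - 1)(s + 2) = 0 at s ∈ {-2, 1}; ∂J/∂t = -12(t - 4)(t + 1)(t + 3) = 0 at t ∈ {-3, -1, 4}.
The Hessian is diagonal: diag(J_ss, J_tt). Second derivatives: J_ss(-2)=-18, J_ss(1)=18; J_tt(-3)=-168, J_tt(-1)=120, J_tt(4)=-420.
Local maxima occur where both diagonal entries negative: (-2, -3), (-2, 4). Count: 2.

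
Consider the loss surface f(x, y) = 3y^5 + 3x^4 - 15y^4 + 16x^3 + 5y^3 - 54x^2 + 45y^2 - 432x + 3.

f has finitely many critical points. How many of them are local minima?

f separates as a function of x plus a function of y, so ∇f=0 decouples.
∂f/∂x = 12(x - 3)(x + 3)(x + 4) = 0 at x ∈ {-4, -3, 3}; ∂f/∂y = 15y(y - 3)(y - 2)(y + 1) = 0 at y ∈ {-1, 0, 2, 3}.
The Hessian is diagonal: diag(f_xx, f_yy). Second derivatives: f_xx(-4)=84, f_xx(-3)=-72, f_xx(3)=504; f_yy(-1)=-180, f_yy(0)=90, f_yy(2)=-90, f_yy(3)=180.
Local minima occur where both diagonal entries positive: (-4, 0), (-4, 3), (3, 0), (3, 3). Count: 4.

4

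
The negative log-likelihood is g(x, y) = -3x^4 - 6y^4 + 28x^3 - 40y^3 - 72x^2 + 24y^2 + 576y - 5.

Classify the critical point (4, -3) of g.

The mixed partial ∂²g/∂x∂y is 0, so the Hessian at any point is diag(g_xx, g_yy) = diag(12(-3x^2 + 14x - 12), 24(-3y^2 - 10y + 2)).
At (4, -3): H = diag(-48, 120).
The eigenvalues have opposite signs, so H is indefinite: a saddle point.

saddle point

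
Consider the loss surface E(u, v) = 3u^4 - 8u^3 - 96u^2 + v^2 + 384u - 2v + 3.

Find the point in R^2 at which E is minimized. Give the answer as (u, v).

(-4, 1)

E(u,v) separates as P(u) + Q(v) + 3, so its minimum is min P + min Q + 3.
P'(u) = 12(u - 4)(u - 2)(u + 4) vanishes at u ∈ {-4, 2, 4}; Q'(v) = 2v - 2 vanishes at v ∈ {1}.
Local minima of P (where P''>0): P(-4)=-1792, P(4)=256. Local minima of Q: Q(1)=-1.
So the global minimum of E is P(-4) + Q(1) + 3 = -1792 − 1 + 3 = -1790, attained at (-4, 1).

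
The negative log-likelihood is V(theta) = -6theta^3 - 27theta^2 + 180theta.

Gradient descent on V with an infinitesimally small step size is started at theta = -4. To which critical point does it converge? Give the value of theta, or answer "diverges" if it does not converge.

-5

V'(theta) = -18(theta - 2)(theta + 5), so V'(-4) = 108.
Gradient descent moves in the -V' direction, i.e. theta is decreasing.
The nearest critical point in that direction is theta = -5, where V'' = 126 > 0 (a local minimum). The iterate converges there.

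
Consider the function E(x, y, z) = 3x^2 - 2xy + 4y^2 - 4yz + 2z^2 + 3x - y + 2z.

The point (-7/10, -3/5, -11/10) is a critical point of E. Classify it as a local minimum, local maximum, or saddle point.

local minimum

The Hessian is constant: H = [[6, -2, 0], [-2, 8, -4], [0, -4, 4]].
Leading principal minors: Δ₁ = 6, Δ₂ = 44, Δ₃ = 80.
All leading minors are positive, so H is positive definite: a local minimum.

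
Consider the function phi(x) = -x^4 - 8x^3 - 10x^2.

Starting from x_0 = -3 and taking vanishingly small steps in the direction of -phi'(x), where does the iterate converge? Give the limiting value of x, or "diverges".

phi'(x) = -4x(x + 1)(x + 5), so phi'(-3) = -48.
Gradient descent moves in the -phi' direction, i.e. x is increasing.
The nearest critical point in that direction is x = -1, where phi'' = 16 > 0 (a local minimum). The iterate converges there.

-1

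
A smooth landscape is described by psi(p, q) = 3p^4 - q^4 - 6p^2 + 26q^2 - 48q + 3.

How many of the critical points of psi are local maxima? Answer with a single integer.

2

psi separates as a function of p plus a function of q, so ∇psi=0 decouples.
∂psi/∂p = 12p(p - 1)(p + 1) = 0 at p ∈ {-1, 0, 1}; ∂psi/∂q = -4(q - 3)(q - 1)(q + 4) = 0 at q ∈ {-4, 1, 3}.
The Hessian is diagonal: diag(psi_pp, psi_qq). Second derivatives: psi_pp(-1)=24, psi_pp(0)=-12, psi_pp(1)=24; psi_qq(-4)=-140, psi_qq(1)=40, psi_qq(3)=-56.
Local maxima occur where both diagonal entries negative: (0, -4), (0, 3). Count: 2.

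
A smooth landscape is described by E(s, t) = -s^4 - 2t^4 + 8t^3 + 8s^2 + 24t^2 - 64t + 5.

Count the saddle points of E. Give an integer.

4

E separates as a function of s plus a function of t, so ∇E=0 decouples.
∂E/∂s = -4s(s - 2)(s + 2) = 0 at s ∈ {-2, 0, 2}; ∂E/∂t = -8(t - 4)(t - 1)(t + 2) = 0 at t ∈ {-2, 1, 4}.
The Hessian is diagonal: diag(E_ss, E_tt). Second derivatives: E_ss(-2)=-32, E_ss(0)=16, E_ss(2)=-32; E_tt(-2)=-144, E_tt(1)=72, E_tt(4)=-144.
Saddle points occur where the two diagonal entries have opposite signs: (-2, 1), (0, -2), (0, 4), (2, 1). Count: 4.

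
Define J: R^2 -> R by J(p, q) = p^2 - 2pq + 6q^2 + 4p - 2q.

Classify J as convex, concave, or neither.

convex

J is quadratic, so its Hessian is the constant matrix H = [[2, -2], [-2, 12]].
det(H) = 20, tr(H) = 14.
det(H) > 0 and tr(H) > 0, so H is positive definite everywhere: convex.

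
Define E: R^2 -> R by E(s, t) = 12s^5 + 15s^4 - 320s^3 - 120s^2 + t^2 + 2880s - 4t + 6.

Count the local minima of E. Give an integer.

2

E separates as a function of s plus a function of t, so ∇E=0 decouples.
∂E/∂s = 60(s - 3)(s - 2)(s + 2)(s + 4) = 0 at s ∈ {-4, -2, 2, 3}; ∂E/∂t = 2(t - 2) = 0 at t ∈ {2}.
The Hessian is diagonal: diag(E_ss, E_tt). Second derivatives: E_ss(-4)=-5040, E_ss(-2)=2400, E_ss(2)=-1440, E_ss(3)=2100; E_tt(2)=2.
Local minima occur where both diagonal entries positive: (-2, 2), (3, 2). Count: 2.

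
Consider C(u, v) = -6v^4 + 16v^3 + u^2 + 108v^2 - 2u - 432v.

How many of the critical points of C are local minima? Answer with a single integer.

1

C separates as a function of u plus a function of v, so ∇C=0 decouples.
∂C/∂u = 2(u - 1) = 0 at u ∈ {1}; ∂C/∂v = -24(v - 3)(v - 2)(v + 3) = 0 at v ∈ {-3, 2, 3}.
The Hessian is diagonal: diag(C_uu, C_vv). Second derivatives: C_uu(1)=2; C_vv(-3)=-720, C_vv(2)=120, C_vv(3)=-144.
Local minima occur where both diagonal entries positive: (1, 2). Count: 1.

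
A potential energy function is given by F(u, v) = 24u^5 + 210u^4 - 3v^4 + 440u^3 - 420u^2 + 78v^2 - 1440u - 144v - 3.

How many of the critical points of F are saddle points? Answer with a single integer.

F separates as a function of u plus a function of v, so ∇F=0 decouples.
∂F/∂u = 120(u - 1)(u + 1)(u + 3)(u + 4) = 0 at u ∈ {-4, -3, -1, 1}; ∂F/∂v = -12(v - 3)(v - 1)(v + 4) = 0 at v ∈ {-4, 1, 3}.
The Hessian is diagonal: diag(F_uu, F_vv). Second derivatives: F_uu(-4)=-1800, F_uu(-3)=960, F_uu(-1)=-1440, F_uu(1)=4800; F_vv(-4)=-420, F_vv(1)=120, F_vv(3)=-168.
Saddle points occur where the two diagonal entries have opposite signs: (-4, 1), (-3, -4), (-3, 3), (-1, 1), (1, -4), (1, 3). Count: 6.

6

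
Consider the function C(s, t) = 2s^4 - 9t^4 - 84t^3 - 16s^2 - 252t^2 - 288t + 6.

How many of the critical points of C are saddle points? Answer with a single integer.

5

C separates as a function of s plus a function of t, so ∇C=0 decouples.
∂C/∂s = 8s(s - 2)(s + 2) = 0 at s ∈ {-2, 0, 2}; ∂C/∂t = -36(t + 1)(t + 2)(t + 4) = 0 at t ∈ {-4, -2, -1}.
The Hessian is diagonal: diag(C_ss, C_tt). Second derivatives: C_ss(-2)=64, C_ss(0)=-32, C_ss(2)=64; C_tt(-4)=-216, C_tt(-2)=72, C_tt(-1)=-108.
Saddle points occur where the two diagonal entries have opposite signs: (-2, -4), (-2, -1), (0, -2), (2, -4), (2, -1). Count: 5.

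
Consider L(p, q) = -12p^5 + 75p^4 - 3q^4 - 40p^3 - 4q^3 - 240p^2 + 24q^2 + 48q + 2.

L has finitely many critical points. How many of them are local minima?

L separates as a function of p plus a function of q, so ∇L=0 decouples.
∂L/∂p = -60p(p - 4)(p - 2)(p + 1) = 0 at p ∈ {-1, 0, 2, 4}; ∂L/∂q = -12(q - 2)(q + 1)(q + 2) = 0 at q ∈ {-2, -1, 2}.
The Hessian is diagonal: diag(L_pp, L_qq). Second derivatives: L_pp(-1)=900, L_pp(0)=-480, L_pp(2)=720, L_pp(4)=-2400; L_qq(-2)=-48, L_qq(-1)=36, L_qq(2)=-144.
Local minima occur where both diagonal entries positive: (-1, -1), (2, -1). Count: 2.

2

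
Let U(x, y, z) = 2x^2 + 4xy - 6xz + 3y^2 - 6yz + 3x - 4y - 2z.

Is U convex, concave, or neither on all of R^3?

neither

U is quadratic, so its Hessian is the constant matrix H = [[4, 4, -6], [4, 6, -6], [-6, -6, 0]].
Leading principal minors: 4, 8, -72.
Neither pattern holds ⇒ H is indefinite ⇒ neither convex nor concave.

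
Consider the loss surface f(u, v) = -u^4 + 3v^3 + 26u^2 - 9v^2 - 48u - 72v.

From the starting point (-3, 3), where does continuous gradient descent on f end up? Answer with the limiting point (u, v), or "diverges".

f is separable, so gradient descent decouples: u follows -∂f/∂u, v follows -∂f/∂v.
∂f/∂u = -4(u - 3)(u - 1)(u + 4); at u=-3 this is -96, so u increases.
∂f/∂v = 9(v - 4)(v + 2); at v=3 this is -45, so v increases.
u converges to its nearest critical value 1 (a local min of the u-part); v converges to 4. The iterate converges to (1, 4).

(1, 4)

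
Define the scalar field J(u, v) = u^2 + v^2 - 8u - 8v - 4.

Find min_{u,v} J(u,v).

-36

J(u,v) separates as P(u) + Q(v) − 4, so its minimum is min P + min Q − 4.
P'(u) = 2u - 8 vanishes at u ∈ {4}; Q'(v) = 2v - 8 vanishes at v ∈ {4}.
Local minima of P (where P''>0): P(4)=-16. Local minima of Q: Q(4)=-16.
So the global minimum of J is P(4) + Q(4) − 4 = -16 − 16 − 4 = -36, attained at (4, 4).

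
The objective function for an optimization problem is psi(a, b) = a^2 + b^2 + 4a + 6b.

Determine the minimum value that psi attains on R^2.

psi(a,b) separates as P(a) + Q(b), so its minimum is min P + min Q.
P'(a) = 2a + 4 vanishes at a ∈ {-2}; Q'(b) = 2b + 6 vanishes at b ∈ {-3}.
Local minima of P (where P''>0): P(-2)=-4. Local minima of Q: Q(-3)=-9.
So the global minimum of psi is P(-2) + Q(-3) = -4 − 9 = -13, attained at (-2, -3).

-13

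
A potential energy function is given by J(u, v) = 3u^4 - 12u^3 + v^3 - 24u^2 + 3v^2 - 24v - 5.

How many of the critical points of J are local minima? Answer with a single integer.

J separates as a function of u plus a function of v, so ∇J=0 decouples.
∂J/∂u = 12u(u - 4)(u + 1) = 0 at u ∈ {-1, 0, 4}; ∂J/∂v = 3(v - 2)(v + 4) = 0 at v ∈ {-4, 2}.
The Hessian is diagonal: diag(J_uu, J_vv). Second derivatives: J_uu(-1)=60, J_uu(0)=-48, J_uu(4)=240; J_vv(-4)=-18, J_vv(2)=18.
Local minima occur where both diagonal entries positive: (-1, 2), (4, 2). Count: 2.

2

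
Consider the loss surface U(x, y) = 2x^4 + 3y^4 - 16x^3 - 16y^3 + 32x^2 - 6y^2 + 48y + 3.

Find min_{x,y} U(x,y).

-157

U(x,y) separates as P(x) + Q(y) + 3, so its minimum is min P + min Q + 3.
P'(x) = 8x(x - 4)(x - 2) vanishes at x ∈ {0, 2, 4}; Q'(y) = 12(y - 4)(y - 1)(y + 1) vanishes at y ∈ {-1, 1, 4}.
Local minima of P (where P''>0): P(0)=0, P(4)=0. Local minima of Q: Q(-1)=-35, Q(4)=-160.
So the global minimum of U is P(0) + Q(4) + 3 = 0 − 160 + 3 = -157, attained at (0, 4).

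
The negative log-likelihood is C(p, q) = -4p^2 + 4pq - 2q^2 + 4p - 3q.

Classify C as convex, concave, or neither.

C is quadratic, so its Hessian is the constant matrix H = [[-8, 4], [4, -4]].
det(H) = 16, tr(H) = -12.
det(H) > 0 and tr(H) < 0, so H is negative definite everywhere: concave.

concave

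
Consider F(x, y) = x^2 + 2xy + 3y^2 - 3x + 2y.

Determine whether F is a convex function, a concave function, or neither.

convex

F is quadratic, so its Hessian is the constant matrix H = [[2, 2], [2, 6]].
det(H) = 8, tr(H) = 8.
det(H) > 0 and tr(H) > 0, so H is positive definite everywhere: convex.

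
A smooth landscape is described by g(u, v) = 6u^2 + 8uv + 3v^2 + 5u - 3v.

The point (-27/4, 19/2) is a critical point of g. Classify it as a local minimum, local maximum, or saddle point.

The Hessian of g is constant: H = [[12, 8], [8, 6]].
det(H) = 12·6 − 8² = 8.
det(H) > 0 and tr(H) = 18 > 0, so H is positive definite and the point is a local minimum.

local minimum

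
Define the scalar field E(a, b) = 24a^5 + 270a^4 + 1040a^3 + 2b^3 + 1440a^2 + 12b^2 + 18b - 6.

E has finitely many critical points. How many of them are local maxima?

2

E separates as a function of a plus a function of b, so ∇E=0 decouples.
∂E/∂a = 120a(a + 2)(a + 3)(a + 4) = 0 at a ∈ {-4, -3, -2, 0}; ∂E/∂b = 6(b + 1)(b + 3) = 0 at b ∈ {-3, -1}.
The Hessian is diagonal: diag(E_aa, E_bb). Second derivatives: E_aa(-4)=-960, E_aa(-3)=360, E_aa(-2)=-480, E_aa(0)=2880; E_bb(-3)=-12, E_bb(-1)=12.
Local maxima occur where both diagonal entries negative: (-4, -3), (-2, -3). Count: 2.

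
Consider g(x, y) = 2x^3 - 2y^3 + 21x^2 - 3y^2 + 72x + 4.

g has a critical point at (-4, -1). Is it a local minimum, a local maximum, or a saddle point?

saddle point

The mixed partial ∂²g/∂x∂y is 0, so the Hessian at any point is diag(g_xx, g_yy) = diag(6(2x + 7), -6(2y + 1)).
At (-4, -1): H = diag(-6, 6).
The eigenvalues have opposite signs, so H is indefinite: a saddle point.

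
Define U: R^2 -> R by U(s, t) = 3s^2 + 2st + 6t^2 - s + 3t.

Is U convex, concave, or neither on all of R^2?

convex

U is quadratic, so its Hessian is the constant matrix H = [[6, 2], [2, 12]].
det(H) = 68, tr(H) = 18.
det(H) > 0 and tr(H) > 0, so H is positive definite everywhere: convex.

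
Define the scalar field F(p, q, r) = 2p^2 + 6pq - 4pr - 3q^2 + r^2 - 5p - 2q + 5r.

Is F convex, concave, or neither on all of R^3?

F is quadratic, so its Hessian is the constant matrix H = [[4, 6, -4], [6, -6, 0], [-4, 0, 2]].
Leading principal minors: 4, -60, -24.
Neither pattern holds ⇒ H is indefinite ⇒ neither convex nor concave.

neither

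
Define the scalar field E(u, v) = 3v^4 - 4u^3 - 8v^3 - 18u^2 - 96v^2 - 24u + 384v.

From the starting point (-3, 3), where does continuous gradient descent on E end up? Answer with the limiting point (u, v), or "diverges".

(-2, 4)

E is separable, so gradient descent decouples: u follows -∂E/∂u, v follows -∂E/∂v.
∂E/∂u = -12(u + 1)(u + 2); at u=-3 this is -24, so u increases.
∂E/∂v = 12(v - 4)(v - 2)(v + 4); at v=3 this is -84, so v increases.
u converges to its nearest critical value -2 (a local min of the u-part); v converges to 4. The iterate converges to (-2, 4).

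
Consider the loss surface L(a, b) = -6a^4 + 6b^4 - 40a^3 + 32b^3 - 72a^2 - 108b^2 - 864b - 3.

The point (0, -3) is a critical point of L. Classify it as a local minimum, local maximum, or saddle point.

local maximum

The mixed partial ∂²L/∂a∂b is 0, so the Hessian at any point is diag(L_aa, L_bb) = diag(-24(3a^2 + 10a + 6), 24(3b^2 + 8b - 9)).
At (0, -3): H = diag(-144, -144).
Both eigenvalues are negative, so H is negative definite: a local maximum.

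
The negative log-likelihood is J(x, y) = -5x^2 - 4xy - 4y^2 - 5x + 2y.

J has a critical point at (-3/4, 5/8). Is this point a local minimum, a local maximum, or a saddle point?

local maximum

The Hessian of J is constant: H = [[-10, -4], [-4, -8]].
det(H) = (-10)·(-8) − (-4)² = 64.
det(H) > 0 and tr(H) = -18 < 0, so H is negative definite and the point is a local maximum.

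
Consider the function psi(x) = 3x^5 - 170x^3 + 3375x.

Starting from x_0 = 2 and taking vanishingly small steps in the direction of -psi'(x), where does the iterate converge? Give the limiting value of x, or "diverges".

-3

psi'(x) = 15(x - 5)(x - 3)(x + 3)(x + 5), so psi'(2) = 1575.
Gradient descent moves in the -psi' direction, i.e. x is decreasing.
The nearest critical point in that direction is x = -3, where psi'' = 1440 > 0 (a local minimum). The iterate converges there.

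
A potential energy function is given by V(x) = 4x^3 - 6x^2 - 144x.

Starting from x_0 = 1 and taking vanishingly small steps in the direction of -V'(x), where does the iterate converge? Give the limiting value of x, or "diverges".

V'(x) = 12(x - 4)(x + 3), so V'(1) = -144.
Gradient descent moves in the -V' direction, i.e. x is increasing.
The nearest critical point in that direction is x = 4, where V'' = 84 > 0 (a local minimum). The iterate converges there.

4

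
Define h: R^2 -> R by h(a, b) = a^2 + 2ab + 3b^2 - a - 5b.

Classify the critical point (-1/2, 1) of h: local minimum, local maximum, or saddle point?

The Hessian of h is constant: H = [[2, 2], [2, 6]].
det(H) = 2·6 − 2² = 8.
det(H) > 0 and tr(H) = 8 > 0, so H is positive definite and the point is a local minimum.

local minimum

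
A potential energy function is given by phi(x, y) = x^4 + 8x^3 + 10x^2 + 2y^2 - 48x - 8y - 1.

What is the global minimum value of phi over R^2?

-38

phi(x,y) separates as P(x) + Q(y) − 1, so its minimum is min P + min Q − 1.
P'(x) = 4(x - 1)(x + 3)(x + 4) vanishes at x ∈ {-4, -3, 1}; Q'(y) = 4y - 8 vanishes at y ∈ {2}.
Local minima of P (where P''>0): P(-4)=96, P(1)=-29. Local minima of Q: Q(2)=-8.
So the global minimum of phi is P(1) + Q(2) − 1 = -29 − 8 − 1 = -38, attained at (1, 2).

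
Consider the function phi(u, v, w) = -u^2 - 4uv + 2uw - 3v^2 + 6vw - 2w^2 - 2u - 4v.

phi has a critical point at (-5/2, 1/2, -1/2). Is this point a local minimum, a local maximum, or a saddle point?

saddle point

The Hessian is constant: H = [[-2, -4, 2], [-4, -6, 6], [2, 6, -4]].
Leading principal minors: Δ₁ = -2, Δ₂ = -4, Δ₃ = 16.
The minors fit neither the all-positive nor the alternating-sign pattern, so H is indefinite: a saddle point.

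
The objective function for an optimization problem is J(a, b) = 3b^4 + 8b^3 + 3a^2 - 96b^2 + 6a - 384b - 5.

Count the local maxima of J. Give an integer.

0

J separates as a function of a plus a function of b, so ∇J=0 decouples.
∂J/∂a = 6(a + 1) = 0 at a ∈ {-1}; ∂J/∂b = 12(b - 4)(b + 2)(b + 4) = 0 at b ∈ {-4, -2, 4}.
The Hessian is diagonal: diag(J_aa, J_bb). Second derivatives: J_aa(-1)=6; J_bb(-4)=192, J_bb(-2)=-144, J_bb(4)=576.
Local maxima occur where both diagonal entries negative: none. Count: 0.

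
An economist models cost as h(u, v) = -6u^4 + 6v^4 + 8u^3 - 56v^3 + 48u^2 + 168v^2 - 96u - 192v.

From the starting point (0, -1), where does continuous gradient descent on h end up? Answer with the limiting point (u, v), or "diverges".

h is separable, so gradient descent decouples: u follows -∂h/∂u, v follows -∂h/∂v.
∂h/∂u = -24(u - 2)(u - 1)(u + 2); at u=0 this is -96, so u increases.
∂h/∂v = 24(v - 4)(v - 2)(v - 1); at v=-1 this is -720, so v increases.
u converges to its nearest critical value 1 (a local min of the u-part); v converges to 1. The iterate converges to (1, 1).

(1, 1)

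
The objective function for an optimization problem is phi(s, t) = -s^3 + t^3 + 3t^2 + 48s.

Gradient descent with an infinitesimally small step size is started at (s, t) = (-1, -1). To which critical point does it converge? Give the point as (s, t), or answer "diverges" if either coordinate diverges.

(-4, 0)

phi is separable, so gradient descent decouples: s follows -∂phi/∂s, t follows -∂phi/∂t.
∂phi/∂s = -3(s - 4)(s + 4); at s=-1 this is 45, so s decreases.
∂phi/∂t = 3t(t + 2); at t=-1 this is -3, so t increases.
s converges to its nearest critical value -4 (a local min of the s-part); t converges to 0. The iterate converges to (-4, 0).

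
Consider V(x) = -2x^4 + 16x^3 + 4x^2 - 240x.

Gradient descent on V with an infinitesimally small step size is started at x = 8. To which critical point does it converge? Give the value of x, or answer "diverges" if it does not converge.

V'(x) = -8(x - 5)(x - 3)(x + 2), so V'(8) = -1200.
Gradient descent moves in the -V' direction, i.e. x is increasing.
There is no critical point above x=8, and V' keeps the same sign, so the iterate runs off to +∞.

diverges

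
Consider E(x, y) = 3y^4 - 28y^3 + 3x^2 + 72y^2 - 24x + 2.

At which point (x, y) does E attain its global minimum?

E(x,y) separates as P(x) + Q(y) + 2, so its minimum is min P + min Q + 2.
P'(x) = 6x - 24 vanishes at x ∈ {4}; Q'(y) = 12y(y - 4)(y - 3) vanishes at y ∈ {0, 3, 4}.
Local minima of P (where P''>0): P(4)=-48. Local minima of Q: Q(0)=0, Q(4)=128.
So the global minimum of E is P(4) + Q(0) + 2 = -48 + 0 + 2 = -46, attained at (4, 0).

(4, 0)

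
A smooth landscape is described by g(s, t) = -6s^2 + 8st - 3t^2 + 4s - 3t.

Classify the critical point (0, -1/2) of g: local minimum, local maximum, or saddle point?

The Hessian of g is constant: H = [[-12, 8], [8, -6]].
det(H) = (-12)·(-6) − 8² = 8.
det(H) > 0 and tr(H) = -18 < 0, so H is negative definite and the point is a local maximum.

local maximum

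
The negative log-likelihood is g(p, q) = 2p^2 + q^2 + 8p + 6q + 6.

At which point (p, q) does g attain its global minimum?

g(p,q) separates as A(p) + B(q) + 6, so its minimum is min A + min B + 6.
A'(p) = 4p + 8 vanishes at p ∈ {-2}; B'(q) = 2q + 6 vanishes at q ∈ {-3}.
Local minima of A (where A''>0): A(-2)=-8. Local minima of B: B(-3)=-9.
So the global minimum of g is A(-2) + B(-3) + 6 = -8 − 9 + 6 = -11, attained at (-2, -3).

(-2, -3)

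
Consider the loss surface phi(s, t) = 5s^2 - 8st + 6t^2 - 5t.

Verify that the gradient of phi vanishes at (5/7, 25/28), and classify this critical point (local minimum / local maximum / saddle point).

local minimum

∇phi = (10s - 8t, -8s + 12t - 5); substituting (5/7, 25/28) gives ∇phi = (0, 0), so (5/7, 25/28) is indeed a critical point.
The Hessian of phi is constant: H = [[10, -8], [-8, 12]].
det(H) = 10·12 − (-8)² = 56.
det(H) > 0 and tr(H) = 22 > 0, so H is positive definite and the point is a local minimum.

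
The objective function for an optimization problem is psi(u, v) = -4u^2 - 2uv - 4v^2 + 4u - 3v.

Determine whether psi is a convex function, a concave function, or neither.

psi is quadratic, so its Hessian is the constant matrix H = [[-8, -2], [-2, -8]].
det(H) = 60, tr(H) = -16.
det(H) > 0 and tr(H) < 0, so H is negative definite everywhere: concave.

concave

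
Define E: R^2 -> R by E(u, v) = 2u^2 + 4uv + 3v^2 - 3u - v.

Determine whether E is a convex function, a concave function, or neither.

convex

E is quadratic, so its Hessian is the constant matrix H = [[4, 4], [4, 6]].
det(H) = 8, tr(H) = 10.
det(H) > 0 and tr(H) > 0, so H is positive definite everywhere: convex.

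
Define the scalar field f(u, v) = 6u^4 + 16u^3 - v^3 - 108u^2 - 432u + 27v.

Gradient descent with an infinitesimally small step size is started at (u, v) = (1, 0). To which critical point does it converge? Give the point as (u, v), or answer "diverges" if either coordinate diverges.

(3, -3)

f is separable, so gradient descent decouples: u follows -∂f/∂u, v follows -∂f/∂v.
∂f/∂u = 24(u - 3)(u + 2)(u + 3); at u=1 this is -576, so u increases.
∂f/∂v = -3(v - 3)(v + 3); at v=0 this is 27, so v decreases.
u converges to its nearest critical value 3 (a local min of the u-part); v converges to -3. The iterate converges to (3, -3).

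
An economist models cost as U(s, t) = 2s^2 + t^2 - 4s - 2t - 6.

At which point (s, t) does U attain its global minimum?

(1, 1)

U(s,t) separates as P(s) + Q(t) − 6, so its minimum is min P + min Q − 6.
P'(s) = 4s - 4 vanishes at s ∈ {1}; Q'(t) = 2(t - 1) vanishes at t ∈ {1}.
Local minima of P (where P''>0): P(1)=-2. Local minima of Q: Q(1)=-1.
So the global minimum of U is P(1) + Q(1) − 6 = -2 − 1 − 6 = -9, attained at (1, 1).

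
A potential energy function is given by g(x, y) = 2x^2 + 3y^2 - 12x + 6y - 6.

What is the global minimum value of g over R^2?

-27

g(x,y) separates as P(x) + Q(y) − 6, so its minimum is min P + min Q − 6.
P'(x) = 4x - 12 vanishes at x ∈ {3}; Q'(y) = 6y + 6 vanishes at y ∈ {-1}.
Local minima of P (where P''>0): P(3)=-18. Local minima of Q: Q(-1)=-3.
So the global minimum of g is P(3) + Q(-1) − 6 = -18 − 3 − 6 = -27, attained at (3, -1).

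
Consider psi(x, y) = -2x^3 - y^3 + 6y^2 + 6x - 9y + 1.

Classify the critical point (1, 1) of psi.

The mixed partial ∂²psi/∂x∂y is 0, so the Hessian at any point is diag(psi_xx, psi_yy) = diag(-12x, 6(-y + 2)).
At (1, 1): H = diag(-12, 6).
The eigenvalues have opposite signs, so H is indefinite: a saddle point.

saddle point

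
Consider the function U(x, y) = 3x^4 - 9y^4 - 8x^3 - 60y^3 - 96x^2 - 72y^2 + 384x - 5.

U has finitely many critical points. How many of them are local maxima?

U separates as a function of x plus a function of y, so ∇U=0 decouples.
∂U/∂x = 12(x - 4)(x - 2)(x + 4) = 0 at x ∈ {-4, 2, 4}; ∂U/∂y = -36y(y + 1)(y + 4) = 0 at y ∈ {-4, -1, 0}.
The Hessian is diagonal: diag(U_xx, U_yy). Second derivatives: U_xx(-4)=576, U_xx(2)=-144, U_xx(4)=192; U_yy(-4)=-432, U_yy(-1)=108, U_yy(0)=-144.
Local maxima occur where both diagonal entries negative: (2, -4), (2, 0). Count: 2.

2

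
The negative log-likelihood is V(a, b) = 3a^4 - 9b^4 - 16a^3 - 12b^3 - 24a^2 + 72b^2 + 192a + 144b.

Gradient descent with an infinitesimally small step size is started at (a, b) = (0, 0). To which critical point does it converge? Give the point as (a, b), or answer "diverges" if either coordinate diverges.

V is separable, so gradient descent decouples: a follows -∂V/∂a, b follows -∂V/∂b.
∂V/∂a = 12(a - 4)(a - 2)(a + 2); at a=0 this is 192, so a decreases.
∂V/∂b = -36(b - 2)(b + 1)(b + 2); at b=0 this is 144, so b decreases.
a converges to its nearest critical value -2 (a local min of the a-part); b converges to -1. The iterate converges to (-2, -1).

(-2, -1)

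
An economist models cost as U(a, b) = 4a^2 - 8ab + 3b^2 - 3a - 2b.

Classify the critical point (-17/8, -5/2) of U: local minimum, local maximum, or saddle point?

saddle point

The Hessian of U is constant: H = [[8, -8], [-8, 6]].
det(H) = 8·6 − (-8)² = -16.
Since det(H) < 0, H is indefinite and the critical point is a saddle point.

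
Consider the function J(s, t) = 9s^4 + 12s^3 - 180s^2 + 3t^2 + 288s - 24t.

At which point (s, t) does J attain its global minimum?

(-4, 4)

J(s,t) separates as P(s) + Q(t), so its minimum is min P + min Q.
P'(s) = 36(s - 2)(s - 1)(s + 4) vanishes at s ∈ {-4, 1, 2}; Q'(t) = 6(t - 4) vanishes at t ∈ {4}.
Local minima of P (where P''>0): P(-4)=-2496, P(2)=96. Local minima of Q: Q(4)=-48.
So the global minimum of J is P(-4) + Q(4) = -2496 − 48 = -2544, attained at (-4, 4).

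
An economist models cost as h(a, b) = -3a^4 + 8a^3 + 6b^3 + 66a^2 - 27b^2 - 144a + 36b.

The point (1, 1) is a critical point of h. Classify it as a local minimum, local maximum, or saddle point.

The mixed partial ∂²h/∂a∂b is 0, so the Hessian at any point is diag(h_aa, h_bb) = diag(12(-3a^2 + 4a + 11), 18(2b - 3)).
At (1, 1): H = diag(144, -18).
The eigenvalues have opposite signs, so H is indefinite: a saddle point.

saddle point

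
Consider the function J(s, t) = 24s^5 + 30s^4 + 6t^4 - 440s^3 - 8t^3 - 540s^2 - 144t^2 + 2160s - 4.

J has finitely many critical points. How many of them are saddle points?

J separates as a function of s plus a function of t, so ∇J=0 decouples.
∂J/∂s = 120(s - 3)(s - 1)(s + 2)(s + 3) = 0 at s ∈ {-3, -2, 1, 3}; ∂J/∂t = 24t(t - 4)(t + 3) = 0 at t ∈ {-3, 0, 4}.
The Hessian is diagonal: diag(J_ss, J_tt). Second derivatives: J_ss(-3)=-2880, J_ss(-2)=1800, J_ss(1)=-2880, J_ss(3)=7200; J_tt(-3)=504, J_tt(0)=-288, J_tt(4)=672.
Saddle points occur where the two diagonal entries have opposite signs: (-3, -3), (-3, 4), (-2, 0), (1, -3), (1, 4), (3, 0). Count: 6.

6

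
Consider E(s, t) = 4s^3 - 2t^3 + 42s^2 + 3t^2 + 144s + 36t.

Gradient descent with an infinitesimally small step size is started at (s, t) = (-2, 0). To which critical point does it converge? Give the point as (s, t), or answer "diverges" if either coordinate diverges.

E is separable, so gradient descent decouples: s follows -∂E/∂s, t follows -∂E/∂t.
∂E/∂s = 12(s + 3)(s + 4); at s=-2 this is 24, so s decreases.
∂E/∂t = -6(t - 3)(t + 2); at t=0 this is 36, so t decreases.
s converges to its nearest critical value -3 (a local min of the s-part); t converges to -2. The iterate converges to (-3, -2).

(-3, -2)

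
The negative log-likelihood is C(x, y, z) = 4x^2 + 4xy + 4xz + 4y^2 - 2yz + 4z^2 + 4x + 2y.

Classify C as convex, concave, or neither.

C is quadratic, so its Hessian is the constant matrix H = [[8, 4, 4], [4, 8, -2], [4, -2, 8]].
Leading principal minors: 8, 48, 160.
All positive ⇒ H ≻ 0 ⇒ convex.

convex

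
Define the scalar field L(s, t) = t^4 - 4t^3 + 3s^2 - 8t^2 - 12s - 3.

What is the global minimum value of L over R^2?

-143

L(s,t) separates as P(s) + Q(t) − 3, so its minimum is min P + min Q − 3.
P'(s) = 6s - 12 vanishes at s ∈ {2}; Q'(t) = 4t(t - 4)(t + 1) vanishes at t ∈ {-1, 0, 4}.
Local minima of P (where P''>0): P(2)=-12. Local minima of Q: Q(-1)=-3, Q(4)=-128.
So the global minimum of L is P(2) + Q(4) − 3 = -12 − 128 − 3 = -143, attained at (2, 4).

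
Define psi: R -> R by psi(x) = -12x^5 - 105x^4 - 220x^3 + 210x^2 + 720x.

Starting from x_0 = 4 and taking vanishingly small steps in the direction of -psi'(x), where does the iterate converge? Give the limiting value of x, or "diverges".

psi'(x) = -60(x - 1)(x + 1)(x + 3)(x + 4), so psi'(4) = -50400.
Gradient descent moves in the -psi' direction, i.e. x is increasing.
There is no critical point above x=4, and psi' keeps the same sign, so the iterate runs off to +∞.

diverges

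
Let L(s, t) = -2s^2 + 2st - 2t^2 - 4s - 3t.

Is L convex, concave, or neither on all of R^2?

L is quadratic, so its Hessian is the constant matrix H = [[-4, 2], [2, -4]].
det(H) = 12, tr(H) = -8.
det(H) > 0 and tr(H) < 0, so H is negative definite everywhere: concave.

concave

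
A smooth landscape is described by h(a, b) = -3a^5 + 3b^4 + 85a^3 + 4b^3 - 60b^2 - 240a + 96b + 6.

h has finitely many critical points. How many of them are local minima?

4

h separates as a function of a plus a function of b, so ∇h=0 decouples.
∂h/∂a = -15(a - 4)(a - 1)(a + 1)(a + 4) = 0 at a ∈ {-4, -1, 1, 4}; ∂h/∂b = 12(b - 2)(b - 1)(b + 4) = 0 at b ∈ {-4, 1, 2}.
The Hessian is diagonal: diag(h_aa, h_bb). Second derivatives: h_aa(-4)=1800, h_aa(-1)=-450, h_aa(1)=450, h_aa(4)=-1800; h_bb(-4)=360, h_bb(1)=-60, h_bb(2)=72.
Local minima occur where both diagonal entries positive: (-4, -4), (-4, 2), (1, -4), (1, 2). Count: 4.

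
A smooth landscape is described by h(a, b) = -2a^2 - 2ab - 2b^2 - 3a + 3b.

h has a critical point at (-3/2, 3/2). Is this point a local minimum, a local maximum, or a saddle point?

local maximum

The Hessian of h is constant: H = [[-4, -2], [-2, -4]].
det(H) = (-4)·(-4) − (-2)² = 12.
det(H) > 0 and tr(H) = -8 < 0, so H is negative definite and the point is a local maximum.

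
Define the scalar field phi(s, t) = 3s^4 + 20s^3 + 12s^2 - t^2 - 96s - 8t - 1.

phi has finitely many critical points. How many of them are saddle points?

phi separates as a function of s plus a function of t, so ∇phi=0 decouples.
∂phi/∂s = 12(s - 1)(s + 2)(s + 4) = 0 at s ∈ {-4, -2, 1}; ∂phi/∂t = -2(t + 4) = 0 at t ∈ {-4}.
The Hessian is diagonal: diag(phi_ss, phi_tt). Second derivatives: phi_ss(-4)=120, phi_ss(-2)=-72, phi_ss(1)=180; phi_tt(-4)=-2.
Saddle points occur where the two diagonal entries have opposite signs: (-4, -4), (1, -4). Count: 2.

2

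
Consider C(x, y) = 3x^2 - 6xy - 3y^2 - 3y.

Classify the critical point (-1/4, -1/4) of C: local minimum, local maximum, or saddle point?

The Hessian of C is constant: H = [[6, -6], [-6, -6]].
det(H) = 6·(-6) − (-6)² = -72.
Since det(H) < 0, H is indefinite and the critical point is a saddle point.

saddle point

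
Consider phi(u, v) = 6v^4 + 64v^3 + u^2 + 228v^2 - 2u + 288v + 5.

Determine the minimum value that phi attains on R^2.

-114

phi(u,v) separates as P(u) + Q(v) + 5, so its minimum is min P + min Q + 5.
P'(u) = 2u - 2 vanishes at u ∈ {1}; Q'(v) = 24(v + 1)(v + 3)(v + 4) vanishes at v ∈ {-4, -3, -1}.
Local minima of P (where P''>0): P(1)=-1. Local minima of Q: Q(-4)=-64, Q(-1)=-118.
So the global minimum of phi is P(1) + Q(-1) + 5 = -1 − 118 + 5 = -114, attained at (1, -1).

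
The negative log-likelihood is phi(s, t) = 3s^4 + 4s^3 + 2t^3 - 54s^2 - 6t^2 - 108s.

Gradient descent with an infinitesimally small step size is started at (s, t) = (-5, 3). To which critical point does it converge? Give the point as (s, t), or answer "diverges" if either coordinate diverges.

phi is separable, so gradient descent decouples: s follows -∂phi/∂s, t follows -∂phi/∂t.
∂phi/∂s = 12(s - 3)(s + 1)(s + 3); at s=-5 this is -768, so s increases.
∂phi/∂t = 6t(t - 2); at t=3 this is 18, so t decreases.
s converges to its nearest critical value -3 (a local min of the s-part); t converges to 2. The iterate converges to (-3, 2).

(-3, 2)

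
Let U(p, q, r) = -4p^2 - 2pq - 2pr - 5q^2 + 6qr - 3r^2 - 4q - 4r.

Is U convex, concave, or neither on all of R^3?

U is quadratic, so its Hessian is the constant matrix H = [[-8, -2, -2], [-2, -10, 6], [-2, 6, -6]].
Leading principal minors: -8, 76, -80.
Signs alternate −, +, − ⇒ H ≺ 0 ⇒ concave.

concave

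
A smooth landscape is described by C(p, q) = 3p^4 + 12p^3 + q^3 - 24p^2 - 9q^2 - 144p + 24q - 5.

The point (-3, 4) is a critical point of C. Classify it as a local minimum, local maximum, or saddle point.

The mixed partial ∂²C/∂p∂q is 0, so the Hessian at any point is diag(C_pp, C_qq) = diag(12(3p^2 + 6p - 4), 6(q - 3)).
At (-3, 4): H = diag(60, 6).
Both eigenvalues are positive, so H is positive definite: a local minimum.

local minimum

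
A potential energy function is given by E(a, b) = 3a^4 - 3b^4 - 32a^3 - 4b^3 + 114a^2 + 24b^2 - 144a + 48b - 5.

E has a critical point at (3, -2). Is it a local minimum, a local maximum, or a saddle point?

local maximum

The mixed partial ∂²E/∂a∂b is 0, so the Hessian at any point is diag(E_aa, E_bb) = diag(12(3a^2 - 16a + 19), 12(-3b^2 - 2b + 4)).
At (3, -2): H = diag(-24, -48).
Both eigenvalues are negative, so H is negative definite: a local maximum.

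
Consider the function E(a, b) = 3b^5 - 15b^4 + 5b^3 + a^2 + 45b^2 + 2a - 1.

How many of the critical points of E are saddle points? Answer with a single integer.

2

E separates as a function of a plus a function of b, so ∇E=0 decouples.
∂E/∂a = 2(a + 1) = 0 at a ∈ {-1}; ∂E/∂b = 15b(b - 3)(b - 2)(b + 1) = 0 at b ∈ {-1, 0, 2, 3}.
The Hessian is diagonal: diag(E_aa, E_bb). Second derivatives: E_aa(-1)=2; E_bb(-1)=-180, E_bb(0)=90, E_bb(2)=-90, E_bb(3)=180.
Saddle points occur where the two diagonal entries have opposite signs: (-1, -1), (-1, 2). Count: 2.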